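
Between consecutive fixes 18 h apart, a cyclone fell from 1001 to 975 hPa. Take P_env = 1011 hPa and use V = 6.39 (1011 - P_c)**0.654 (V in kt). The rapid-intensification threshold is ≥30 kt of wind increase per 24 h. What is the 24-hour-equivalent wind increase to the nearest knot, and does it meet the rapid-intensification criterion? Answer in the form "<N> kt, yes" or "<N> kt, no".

V₁: ΔP = 10, V ≈ 6.39 × 10^0.654 ≈ 28.81 kt.
V₂: ΔP = 36, V ≈ 6.39 × 36^0.654 ≈ 66.58 kt.
ΔV over 18 h = 37.77 kt → 24 h equivalent = 37.77 × 24/18 ≈ 50.36 kt.
50 kt ≥ 30 kt ⇒ rapid intensification.

50 kt, yes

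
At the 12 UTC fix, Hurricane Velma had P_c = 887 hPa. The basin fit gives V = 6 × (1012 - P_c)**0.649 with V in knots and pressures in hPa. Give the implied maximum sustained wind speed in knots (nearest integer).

ΔP = 1012 − 887 = 125 hPa.
125^0.649 ≈ 22.956.
V ≈ 6 × 22.956 ≈ 137.7 kt.

138 kt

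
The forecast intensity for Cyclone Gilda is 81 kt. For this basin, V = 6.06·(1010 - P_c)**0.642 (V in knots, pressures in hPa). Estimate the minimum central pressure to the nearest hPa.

953 hPa

ΔP = (V / 6.06)^(1/0.642) = (81/6.06)^1.558.
81/6.06 = 13.366; 13.366^1.558 ≈ 56.74 hPa.
P_c = 1010 − 56.74 = 953.26 ≈ 953 hPa.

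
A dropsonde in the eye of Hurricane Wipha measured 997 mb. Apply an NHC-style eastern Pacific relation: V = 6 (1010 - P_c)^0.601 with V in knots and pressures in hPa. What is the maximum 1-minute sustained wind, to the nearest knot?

ΔP = 1010 − 997 = 13 mb.
13^0.601 ≈ 4.672.
V ≈ 6 × 4.672 ≈ 28.0 kt.

28 kt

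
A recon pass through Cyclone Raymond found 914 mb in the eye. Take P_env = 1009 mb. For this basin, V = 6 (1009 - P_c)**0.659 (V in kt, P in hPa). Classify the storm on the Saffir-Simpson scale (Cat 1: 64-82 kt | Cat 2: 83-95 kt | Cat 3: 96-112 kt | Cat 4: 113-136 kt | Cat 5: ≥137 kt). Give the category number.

4

ΔP = 1009 − 914 = 95 mb.
V ≈ 6 × 95^0.659 = 6 × 20.11 ≈ 121 kt.
121 kt falls in the Category 4 band.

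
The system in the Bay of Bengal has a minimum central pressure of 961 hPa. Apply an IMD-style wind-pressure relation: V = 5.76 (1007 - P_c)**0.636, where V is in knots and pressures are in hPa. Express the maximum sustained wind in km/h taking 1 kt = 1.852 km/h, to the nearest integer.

ΔP = 1007 − 961 = 46 hPa.
V ≈ 5.76 × 46^0.636 = 5.76 × 11.416 ≈ 65.756 kt.
65.756 × 1.852 ≈ 121.78 km/h → 122 km/h.

122 km/h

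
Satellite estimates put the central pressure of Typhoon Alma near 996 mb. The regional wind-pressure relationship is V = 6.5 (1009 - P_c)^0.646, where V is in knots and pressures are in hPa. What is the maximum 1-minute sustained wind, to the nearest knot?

34 kt

ΔP = 1009 − 996 = 13 mb.
13^0.646 ≈ 5.243.
V ≈ 6.5 × 5.243 ≈ 34.1 kt.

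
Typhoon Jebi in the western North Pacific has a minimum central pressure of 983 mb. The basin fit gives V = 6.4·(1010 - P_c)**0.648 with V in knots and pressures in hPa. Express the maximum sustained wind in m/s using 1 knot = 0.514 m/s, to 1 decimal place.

ΔP = 1010 − 983 = 27 mb.
V ≈ 6.4 × 27^0.648 = 6.4 × 8.463 ≈ 54.163 kt.
54.163 × 0.514 ≈ 27.84 m/s → 27.8 m/s.

27.8 m/s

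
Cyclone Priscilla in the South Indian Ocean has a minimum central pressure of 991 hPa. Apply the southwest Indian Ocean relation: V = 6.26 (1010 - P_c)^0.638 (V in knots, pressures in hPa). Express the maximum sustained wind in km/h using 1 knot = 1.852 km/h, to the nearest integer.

ΔP = 1010 − 991 = 19 hPa.
V ≈ 6.26 × 19^0.638 = 6.26 × 6.544 ≈ 40.966 kt.
40.966 × 1.852 ≈ 75.87 km/h → 76 km/h.

76 km/h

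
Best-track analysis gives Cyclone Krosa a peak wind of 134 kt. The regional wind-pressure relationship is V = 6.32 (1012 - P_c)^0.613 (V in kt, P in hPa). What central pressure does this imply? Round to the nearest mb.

866 mb

ΔP = (V / 6.32)^(1/0.613) = (134/6.32)^1.631.
134/6.32 = 21.203; 21.203^1.631 ≈ 145.80 mb.
P_c = 1012 − 145.80 = 866.20 ≈ 866 mb.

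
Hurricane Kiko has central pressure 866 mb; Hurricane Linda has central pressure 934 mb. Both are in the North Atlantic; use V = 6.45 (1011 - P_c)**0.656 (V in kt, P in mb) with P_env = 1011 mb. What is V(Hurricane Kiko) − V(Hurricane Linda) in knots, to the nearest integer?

57 kt

Hurricane Kiko: ΔP = 145; V ≈ 6.45 × 145^0.656 ≈ 168.82 kt.
Hurricane Linda: ΔP = 77; V ≈ 6.45 × 77^0.656 ≈ 111.45 kt.
Difference ≈ 168.82 − 111.45 = 57.37 → 57 kt.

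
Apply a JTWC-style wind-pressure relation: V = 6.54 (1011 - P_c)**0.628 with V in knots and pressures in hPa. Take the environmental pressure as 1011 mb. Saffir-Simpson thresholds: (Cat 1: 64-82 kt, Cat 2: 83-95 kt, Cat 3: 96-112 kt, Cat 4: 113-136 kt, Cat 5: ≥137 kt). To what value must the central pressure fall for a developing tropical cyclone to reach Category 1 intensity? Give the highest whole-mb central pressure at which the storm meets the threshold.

Category 1 begins at V = 64 kt.
Required ΔP = (64/6.54)^(1/0.628) = 9.786^1.592 ≈ 37.79 mb.
P_c ≤ 1011 − 37.79 = 973.21, so the highest integer P_c is 973 mb.

973 mb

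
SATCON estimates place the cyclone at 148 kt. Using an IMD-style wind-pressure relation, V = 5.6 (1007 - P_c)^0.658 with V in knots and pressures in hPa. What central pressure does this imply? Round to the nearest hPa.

862 hPa

ΔP = (V / 5.6)^(1/0.658) = (148/5.6)^1.520.
148/5.6 = 26.429; 26.429^1.520 ≈ 144.95 hPa.
P_c = 1007 − 144.95 = 862.05 ≈ 862 hPa.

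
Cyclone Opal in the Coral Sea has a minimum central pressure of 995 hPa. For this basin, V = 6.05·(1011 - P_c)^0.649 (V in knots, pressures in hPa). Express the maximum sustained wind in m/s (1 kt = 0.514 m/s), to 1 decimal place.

ΔP = 1011 − 995 = 16 hPa.
V ≈ 6.05 × 16^0.649 = 6.05 × 6.046 ≈ 36.579 kt.
36.579 × 0.514 ≈ 18.80 m/s → 18.8 m/s.

18.8 m/s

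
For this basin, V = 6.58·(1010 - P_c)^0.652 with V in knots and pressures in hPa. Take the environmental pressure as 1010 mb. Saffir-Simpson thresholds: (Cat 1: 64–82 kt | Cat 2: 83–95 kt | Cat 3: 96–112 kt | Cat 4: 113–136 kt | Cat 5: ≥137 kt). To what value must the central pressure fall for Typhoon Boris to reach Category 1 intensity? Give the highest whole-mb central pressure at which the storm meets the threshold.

977 mb

Category 1 begins at V = 64 kt.
Required ΔP = (64/6.58)^(1/0.652) = 9.726^1.534 ≈ 32.75 mb.
P_c ≤ 1010 − 32.75 = 977.25, so the highest integer P_c is 977 mb.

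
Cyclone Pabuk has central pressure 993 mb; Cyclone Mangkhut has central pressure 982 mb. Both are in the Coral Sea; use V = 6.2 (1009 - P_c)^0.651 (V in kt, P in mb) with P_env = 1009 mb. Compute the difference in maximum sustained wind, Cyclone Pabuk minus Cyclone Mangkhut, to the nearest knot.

Cyclone Pabuk: ΔP = 16; V ≈ 6.2 × 16^0.651 ≈ 37.69 kt.
Cyclone Mangkhut: ΔP = 27; V ≈ 6.2 × 27^0.651 ≈ 52.99 kt.
Difference ≈ 37.69 − 52.99 = -15.30 → -15 kt.

-15 kt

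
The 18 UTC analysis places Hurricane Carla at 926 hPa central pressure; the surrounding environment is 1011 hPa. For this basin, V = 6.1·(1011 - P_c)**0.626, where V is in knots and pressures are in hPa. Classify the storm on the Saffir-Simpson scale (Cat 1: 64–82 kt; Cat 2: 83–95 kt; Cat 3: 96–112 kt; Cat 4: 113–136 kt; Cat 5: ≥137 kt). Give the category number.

3

ΔP = 1011 − 926 = 85 hPa.
V ≈ 6.1 × 85^0.626 = 6.1 × 16.14 ≈ 98 kt.
98 kt falls in the Category 3 band.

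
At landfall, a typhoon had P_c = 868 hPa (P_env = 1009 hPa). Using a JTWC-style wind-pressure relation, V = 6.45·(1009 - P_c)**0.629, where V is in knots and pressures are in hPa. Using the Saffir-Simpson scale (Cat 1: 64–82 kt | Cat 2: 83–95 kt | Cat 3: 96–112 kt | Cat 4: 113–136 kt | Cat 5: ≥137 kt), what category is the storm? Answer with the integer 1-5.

5

ΔP = 1009 − 868 = 141 hPa.
V ≈ 6.45 × 141^0.629 = 6.45 × 22.48 ≈ 145 kt.
145 kt falls in the Category 5 band.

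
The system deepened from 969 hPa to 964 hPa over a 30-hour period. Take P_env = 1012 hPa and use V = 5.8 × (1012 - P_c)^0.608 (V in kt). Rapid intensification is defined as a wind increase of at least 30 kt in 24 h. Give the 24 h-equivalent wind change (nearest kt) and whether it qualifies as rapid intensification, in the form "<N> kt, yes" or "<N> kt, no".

V₁: ΔP = 43, V ≈ 5.8 × 43^0.608 ≈ 57.09 kt.
V₂: ΔP = 48, V ≈ 5.8 × 48^0.608 ≈ 61.04 kt.
ΔV over 30 h = 3.95 kt → 24 h equivalent = 3.95 × 24/30 ≈ 3.16 kt.
3 kt < 30 kt ⇒ not rapid intensification.

3 kt, no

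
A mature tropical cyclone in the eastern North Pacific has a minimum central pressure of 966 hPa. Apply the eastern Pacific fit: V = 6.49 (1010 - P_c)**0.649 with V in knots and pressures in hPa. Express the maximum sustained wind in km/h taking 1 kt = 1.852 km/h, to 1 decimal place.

140.1 km/h

ΔP = 1010 − 966 = 44 hPa.
V ≈ 6.49 × 44^0.649 = 6.49 × 11.657 ≈ 75.656 kt.
75.656 × 1.852 ≈ 140.12 km/h → 140.1 km/h.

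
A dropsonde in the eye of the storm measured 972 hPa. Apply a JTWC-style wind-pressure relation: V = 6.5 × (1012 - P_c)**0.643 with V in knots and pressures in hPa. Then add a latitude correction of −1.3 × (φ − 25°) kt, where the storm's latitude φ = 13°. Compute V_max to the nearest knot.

ΔP = 1012 − 972 = 40 hPa.
40^0.643 ≈ 10.718.
V ≈ 6.5 × 10.718 ≈ 69.7 kt.
Latitude correction: −1.3 × (13 − 25) = 15.6 kt.
Corrected V ≈ 85.3 kt → 85 kt.

85 kt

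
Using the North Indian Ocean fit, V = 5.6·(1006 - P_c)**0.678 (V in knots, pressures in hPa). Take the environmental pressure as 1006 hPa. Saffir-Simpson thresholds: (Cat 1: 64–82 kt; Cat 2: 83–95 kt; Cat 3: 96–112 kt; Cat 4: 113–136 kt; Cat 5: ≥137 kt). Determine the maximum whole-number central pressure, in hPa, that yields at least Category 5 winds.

Category 5 begins at V = 137 kt.
Required ΔP = (137/5.6)^(1/0.678) = 24.464^1.475 ≈ 111.68 hPa.
P_c ≤ 1006 − 111.68 = 894.32, so the highest integer P_c is 894 hPa.

894 hPa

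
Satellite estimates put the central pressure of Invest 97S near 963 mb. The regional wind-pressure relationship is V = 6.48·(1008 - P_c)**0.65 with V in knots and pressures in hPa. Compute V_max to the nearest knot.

77 kt

ΔP = 1008 − 963 = 45 mb.
45^0.65 ≈ 11.874.
V ≈ 6.48 × 11.874 ≈ 76.9 kt.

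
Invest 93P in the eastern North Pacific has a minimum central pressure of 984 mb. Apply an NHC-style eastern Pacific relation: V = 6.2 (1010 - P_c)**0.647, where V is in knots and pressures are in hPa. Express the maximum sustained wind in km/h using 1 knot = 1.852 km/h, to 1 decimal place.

ΔP = 1010 − 984 = 26 mb.
V ≈ 6.2 × 26^0.647 = 6.2 × 8.232 ≈ 51.036 kt.
51.036 × 1.852 ≈ 94.52 km/h → 94.5 km/h.

94.5 km/h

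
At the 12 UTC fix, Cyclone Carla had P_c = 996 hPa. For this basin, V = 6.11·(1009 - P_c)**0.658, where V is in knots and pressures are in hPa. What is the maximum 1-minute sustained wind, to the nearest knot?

ΔP = 1009 − 996 = 13 hPa.
13^0.658 ≈ 5.407.
V ≈ 6.11 × 5.407 ≈ 33.0 kt.

33 kt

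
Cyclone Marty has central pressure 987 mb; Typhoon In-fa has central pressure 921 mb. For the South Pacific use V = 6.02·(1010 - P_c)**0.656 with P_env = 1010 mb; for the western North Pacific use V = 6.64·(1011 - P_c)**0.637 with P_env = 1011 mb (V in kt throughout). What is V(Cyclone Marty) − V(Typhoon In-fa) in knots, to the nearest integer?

-70 kt

Cyclone Marty: ΔP = 23; V ≈ 6.02 × 23^0.656 ≈ 47.09 kt.
Typhoon In-fa: ΔP = 90; V ≈ 6.64 × 90^0.637 ≈ 116.69 kt.
Difference ≈ 47.09 − 116.69 = -69.60 → -70 kt.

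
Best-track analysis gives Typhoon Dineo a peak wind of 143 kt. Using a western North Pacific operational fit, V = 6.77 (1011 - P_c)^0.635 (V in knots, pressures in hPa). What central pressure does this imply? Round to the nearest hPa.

889 hPa

ΔP = (V / 6.77)^(1/0.635) = (143/6.77)^1.575.
143/6.77 = 21.123; 21.123^1.575 ≈ 121.96 hPa.
P_c = 1011 − 121.96 = 889.04 ≈ 889 hPa.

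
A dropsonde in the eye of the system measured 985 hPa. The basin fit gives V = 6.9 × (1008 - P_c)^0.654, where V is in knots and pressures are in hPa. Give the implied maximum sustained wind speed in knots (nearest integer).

ΔP = 1008 − 985 = 23 hPa.
23^0.654 ≈ 7.773.
V ≈ 6.9 × 7.773 ≈ 53.6 kt.

54 kt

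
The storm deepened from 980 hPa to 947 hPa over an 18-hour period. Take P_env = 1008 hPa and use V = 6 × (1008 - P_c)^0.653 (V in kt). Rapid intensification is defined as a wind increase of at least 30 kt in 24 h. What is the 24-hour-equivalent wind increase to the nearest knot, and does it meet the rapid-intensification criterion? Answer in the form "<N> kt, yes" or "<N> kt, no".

V₁: ΔP = 28, V ≈ 6 × 28^0.653 ≈ 52.86 kt.
V₂: ΔP = 61, V ≈ 6 × 61^0.653 ≈ 87.90 kt.
ΔV over 18 h = 35.04 kt → 24 h equivalent = 35.04 × 24/18 ≈ 46.72 kt.
47 kt ≥ 30 kt ⇒ rapid intensification.

47 kt, yes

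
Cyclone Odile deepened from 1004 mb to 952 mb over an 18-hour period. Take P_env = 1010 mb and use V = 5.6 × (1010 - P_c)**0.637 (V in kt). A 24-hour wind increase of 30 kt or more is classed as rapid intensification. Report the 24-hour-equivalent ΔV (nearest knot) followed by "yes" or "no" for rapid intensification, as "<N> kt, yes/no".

V₁: ΔP = 6, V ≈ 5.6 × 6^0.637 ≈ 17.53 kt.
V₂: ΔP = 58, V ≈ 5.6 × 58^0.637 ≈ 74.39 kt.
ΔV over 18 h = 56.86 kt → 24 h equivalent = 56.86 × 24/18 ≈ 75.81 kt.
76 kt ≥ 30 kt ⇒ rapid intensification.

76 kt, yes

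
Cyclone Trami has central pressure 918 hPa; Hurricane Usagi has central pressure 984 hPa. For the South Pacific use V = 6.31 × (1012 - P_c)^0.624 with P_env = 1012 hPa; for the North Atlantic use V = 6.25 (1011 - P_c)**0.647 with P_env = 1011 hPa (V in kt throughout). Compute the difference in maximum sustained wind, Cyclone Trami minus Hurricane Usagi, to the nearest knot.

55 kt

Cyclone Trami: ΔP = 94; V ≈ 6.31 × 94^0.624 ≈ 107.46 kt.
Hurricane Usagi: ΔP = 27; V ≈ 6.25 × 27^0.647 ≈ 52.72 kt.
Difference ≈ 107.46 − 52.72 = 54.74 → 55 kt.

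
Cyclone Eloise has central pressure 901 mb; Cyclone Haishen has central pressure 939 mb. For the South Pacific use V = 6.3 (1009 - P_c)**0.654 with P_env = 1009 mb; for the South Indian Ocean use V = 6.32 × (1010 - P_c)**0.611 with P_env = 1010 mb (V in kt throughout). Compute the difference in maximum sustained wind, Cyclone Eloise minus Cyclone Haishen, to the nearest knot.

49 kt

Cyclone Eloise: ΔP = 108; V ≈ 6.3 × 108^0.654 ≈ 134.65 kt.
Cyclone Haishen: ΔP = 71; V ≈ 6.32 × 71^0.611 ≈ 85.47 kt.
Difference ≈ 134.65 − 85.47 = 49.18 → 49 kt.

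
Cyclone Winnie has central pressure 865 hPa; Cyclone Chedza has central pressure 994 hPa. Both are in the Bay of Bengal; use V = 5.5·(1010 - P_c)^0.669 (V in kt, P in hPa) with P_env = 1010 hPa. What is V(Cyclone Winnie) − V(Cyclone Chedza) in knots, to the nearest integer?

Cyclone Winnie: ΔP = 145; V ≈ 5.5 × 145^0.669 ≈ 153.57 kt.
Cyclone Chedza: ΔP = 16; V ≈ 5.5 × 16^0.669 ≈ 35.15 kt.
Difference ≈ 153.57 − 35.15 = 118.42 → 118 kt.

118 kt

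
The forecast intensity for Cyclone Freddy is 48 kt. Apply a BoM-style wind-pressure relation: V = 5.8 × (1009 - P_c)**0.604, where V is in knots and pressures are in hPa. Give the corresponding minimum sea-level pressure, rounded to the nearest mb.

ΔP = (V / 5.8)^(1/0.604) = (48/5.8)^1.656.
48/5.8 = 8.276; 8.276^1.656 ≈ 33.08 mb.
P_c = 1009 − 33.08 = 975.92 ≈ 976 mb.

976 mb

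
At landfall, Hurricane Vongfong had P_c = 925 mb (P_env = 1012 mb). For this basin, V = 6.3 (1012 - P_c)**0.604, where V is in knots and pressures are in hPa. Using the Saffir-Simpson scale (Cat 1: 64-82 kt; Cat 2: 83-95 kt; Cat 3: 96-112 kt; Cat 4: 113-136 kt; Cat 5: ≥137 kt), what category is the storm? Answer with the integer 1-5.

ΔP = 1012 − 925 = 87 mb.
V ≈ 6.3 × 87^0.604 = 6.3 × 14.84 ≈ 93 kt.
93 kt falls in the Category 2 band.

2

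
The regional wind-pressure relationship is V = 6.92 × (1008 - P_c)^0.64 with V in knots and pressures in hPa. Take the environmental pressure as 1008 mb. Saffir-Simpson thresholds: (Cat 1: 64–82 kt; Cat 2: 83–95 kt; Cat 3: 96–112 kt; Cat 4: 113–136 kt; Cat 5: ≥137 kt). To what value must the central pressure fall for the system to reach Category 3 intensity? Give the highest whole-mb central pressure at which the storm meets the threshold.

Category 3 begins at V = 96 kt.
Required ΔP = (96/6.92)^(1/0.64) = 13.873^1.562 ≈ 60.90 mb.
P_c ≤ 1008 − 60.90 = 947.10, so the highest integer P_c is 947 mb.

947 mb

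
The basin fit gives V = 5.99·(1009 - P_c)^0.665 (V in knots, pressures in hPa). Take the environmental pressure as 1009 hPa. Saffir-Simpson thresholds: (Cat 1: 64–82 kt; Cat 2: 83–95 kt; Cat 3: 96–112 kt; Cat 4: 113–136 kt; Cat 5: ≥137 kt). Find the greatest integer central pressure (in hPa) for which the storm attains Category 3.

Category 3 begins at V = 96 kt.
Required ΔP = (96/5.99)^(1/0.665) = 16.027^1.504 ≈ 64.83 hPa.
P_c ≤ 1009 − 64.83 = 944.17, so the highest integer P_c is 944 hPa.

944 hPa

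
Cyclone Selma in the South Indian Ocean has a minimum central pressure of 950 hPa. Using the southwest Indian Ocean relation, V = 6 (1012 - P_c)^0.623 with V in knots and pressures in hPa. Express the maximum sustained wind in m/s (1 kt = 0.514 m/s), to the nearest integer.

40 m/s

ΔP = 1012 − 950 = 62 hPa.
V ≈ 6 × 62^0.623 = 6 × 13.082 ≈ 78.489 kt.
78.489 × 0.514 ≈ 40.34 m/s → 40 m/s.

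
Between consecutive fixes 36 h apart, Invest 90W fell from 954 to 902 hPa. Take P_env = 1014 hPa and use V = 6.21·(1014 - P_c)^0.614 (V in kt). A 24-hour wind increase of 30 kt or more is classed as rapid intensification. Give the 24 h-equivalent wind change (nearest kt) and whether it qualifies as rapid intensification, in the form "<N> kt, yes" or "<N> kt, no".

24 kt, no

V₁: ΔP = 60, V ≈ 6.21 × 60^0.614 ≈ 76.71 kt.
V₂: ΔP = 112, V ≈ 6.21 × 112^0.614 ≈ 112.54 kt.
ΔV over 36 h = 35.83 kt → 24 h equivalent = 35.83 × 24/36 ≈ 23.89 kt.
24 kt < 30 kt ⇒ not rapid intensification.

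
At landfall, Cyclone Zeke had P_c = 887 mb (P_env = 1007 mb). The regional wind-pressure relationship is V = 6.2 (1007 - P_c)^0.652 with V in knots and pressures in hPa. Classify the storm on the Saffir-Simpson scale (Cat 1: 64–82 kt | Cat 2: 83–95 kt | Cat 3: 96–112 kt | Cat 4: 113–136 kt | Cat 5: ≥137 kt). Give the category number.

ΔP = 1007 − 887 = 120 mb.
V ≈ 6.2 × 120^0.652 = 6.2 × 22.68 ≈ 141 kt.
141 kt falls in the Category 5 band.

5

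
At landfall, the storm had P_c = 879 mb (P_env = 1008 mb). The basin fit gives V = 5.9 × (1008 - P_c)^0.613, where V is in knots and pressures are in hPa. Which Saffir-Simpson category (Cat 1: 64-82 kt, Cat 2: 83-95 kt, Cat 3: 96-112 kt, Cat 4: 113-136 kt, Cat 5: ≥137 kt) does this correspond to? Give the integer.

ΔP = 1008 − 879 = 129 mb.
V ≈ 5.9 × 129^0.613 = 5.9 × 19.67 ≈ 116 kt.
116 kt falls in the Category 4 band.

4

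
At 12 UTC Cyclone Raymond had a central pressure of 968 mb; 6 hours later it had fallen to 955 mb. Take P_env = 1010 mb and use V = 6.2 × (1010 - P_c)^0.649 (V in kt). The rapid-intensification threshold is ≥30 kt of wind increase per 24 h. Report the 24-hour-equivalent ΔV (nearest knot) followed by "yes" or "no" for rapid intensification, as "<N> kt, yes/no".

V₁: ΔP = 42, V ≈ 6.2 × 42^0.649 ≈ 70.13 kt.
V₂: ΔP = 55, V ≈ 6.2 × 55^0.649 ≈ 83.54 kt.
ΔV over 6 h = 13.41 kt → 24 h equivalent = 13.41 × 24/6 ≈ 53.64 kt.
54 kt ≥ 30 kt ⇒ rapid intensification.

54 kt, yes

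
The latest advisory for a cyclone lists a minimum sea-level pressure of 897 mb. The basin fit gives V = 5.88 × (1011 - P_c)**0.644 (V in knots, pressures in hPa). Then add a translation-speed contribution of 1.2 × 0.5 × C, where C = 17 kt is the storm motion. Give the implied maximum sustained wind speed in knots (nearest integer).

134 kt

ΔP = 1011 − 897 = 114 mb.
114^0.644 ≈ 21.118.
V ≈ 5.88 × 21.118 ≈ 124.2 kt.
Translation term: 1.2 × 0.5 × 17 = 10.2 kt.
Corrected V ≈ 134.4 kt → 134 kt.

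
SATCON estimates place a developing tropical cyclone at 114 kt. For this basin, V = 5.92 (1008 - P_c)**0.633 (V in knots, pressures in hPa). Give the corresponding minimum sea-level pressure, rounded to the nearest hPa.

901 hPa

ΔP = (V / 5.92)^(1/0.633) = (114/5.92)^1.580.
114/5.92 = 19.257; 19.257^1.580 ≈ 106.99 hPa.
P_c = 1008 − 106.99 = 901.01 ≈ 901 hPa.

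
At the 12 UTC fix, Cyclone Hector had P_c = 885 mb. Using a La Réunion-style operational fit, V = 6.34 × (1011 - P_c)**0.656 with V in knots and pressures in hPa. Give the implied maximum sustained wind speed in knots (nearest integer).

151 kt

ΔP = 1011 − 885 = 126 mb.
126^0.656 ≈ 23.869.
V ≈ 6.34 × 23.869 ≈ 151.3 kt.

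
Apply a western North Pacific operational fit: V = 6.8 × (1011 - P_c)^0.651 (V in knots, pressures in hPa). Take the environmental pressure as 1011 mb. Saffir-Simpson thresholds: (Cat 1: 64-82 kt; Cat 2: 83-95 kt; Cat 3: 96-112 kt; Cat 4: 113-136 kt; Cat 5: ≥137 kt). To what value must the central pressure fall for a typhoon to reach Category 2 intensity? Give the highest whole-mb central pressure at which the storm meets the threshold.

Category 2 begins at V = 83 kt.
Required ΔP = (83/6.8)^(1/0.651) = 12.206^1.536 ≈ 46.67 mb.
P_c ≤ 1011 − 46.67 = 964.33, so the highest integer P_c is 964 mb.

964 mb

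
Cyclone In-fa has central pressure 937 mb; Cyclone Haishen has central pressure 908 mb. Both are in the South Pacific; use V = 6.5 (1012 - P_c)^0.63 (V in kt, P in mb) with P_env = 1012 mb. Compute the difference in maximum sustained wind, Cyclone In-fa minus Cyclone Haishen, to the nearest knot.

-23 kt

Cyclone In-fa: ΔP = 75; V ≈ 6.5 × 75^0.63 ≈ 98.67 kt.
Cyclone Haishen: ΔP = 104; V ≈ 6.5 × 104^0.63 ≈ 121.24 kt.
Difference ≈ 98.67 − 121.24 = -22.57 → -23 kt.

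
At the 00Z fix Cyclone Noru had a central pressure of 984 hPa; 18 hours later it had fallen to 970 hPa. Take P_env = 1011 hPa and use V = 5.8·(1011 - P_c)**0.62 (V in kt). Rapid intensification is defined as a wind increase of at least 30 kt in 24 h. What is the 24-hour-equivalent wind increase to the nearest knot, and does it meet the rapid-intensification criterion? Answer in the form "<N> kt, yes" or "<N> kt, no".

V₁: ΔP = 27, V ≈ 5.8 × 27^0.62 ≈ 44.76 kt.
V₂: ΔP = 41, V ≈ 5.8 × 41^0.62 ≈ 57.99 kt.
ΔV over 18 h = 13.23 kt → 24 h equivalent = 13.23 × 24/18 ≈ 17.64 kt.
18 kt < 30 kt ⇒ not rapid intensification.

18 kt, no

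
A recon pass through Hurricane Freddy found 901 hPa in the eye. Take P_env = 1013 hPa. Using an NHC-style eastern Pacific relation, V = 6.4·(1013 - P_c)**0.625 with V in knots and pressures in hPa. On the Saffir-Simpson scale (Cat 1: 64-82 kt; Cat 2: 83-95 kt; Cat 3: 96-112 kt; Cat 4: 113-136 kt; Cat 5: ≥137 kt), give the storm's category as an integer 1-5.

ΔP = 1013 − 901 = 112 hPa.
V ≈ 6.4 × 112^0.625 = 6.4 × 19.09 ≈ 122 kt.
122 kt falls in the Category 4 band.

4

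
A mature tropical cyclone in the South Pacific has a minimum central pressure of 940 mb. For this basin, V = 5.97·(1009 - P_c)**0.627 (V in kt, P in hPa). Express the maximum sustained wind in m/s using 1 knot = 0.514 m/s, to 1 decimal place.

43.6 m/s

ΔP = 1009 − 940 = 69 mb.
V ≈ 5.97 × 69^0.627 = 5.97 × 14.222 ≈ 84.905 kt.
84.905 × 0.514 ≈ 43.64 m/s → 43.6 m/s.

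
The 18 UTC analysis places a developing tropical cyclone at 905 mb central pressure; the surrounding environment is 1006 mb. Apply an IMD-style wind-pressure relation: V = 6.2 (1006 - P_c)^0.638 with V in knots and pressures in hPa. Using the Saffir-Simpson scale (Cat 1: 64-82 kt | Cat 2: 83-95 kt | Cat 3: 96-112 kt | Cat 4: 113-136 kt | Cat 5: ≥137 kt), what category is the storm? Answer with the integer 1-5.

4

ΔP = 1006 − 905 = 101 mb.
V ≈ 6.2 × 101^0.638 = 6.2 × 19.00 ≈ 118 kt.
118 kt falls in the Category 4 band.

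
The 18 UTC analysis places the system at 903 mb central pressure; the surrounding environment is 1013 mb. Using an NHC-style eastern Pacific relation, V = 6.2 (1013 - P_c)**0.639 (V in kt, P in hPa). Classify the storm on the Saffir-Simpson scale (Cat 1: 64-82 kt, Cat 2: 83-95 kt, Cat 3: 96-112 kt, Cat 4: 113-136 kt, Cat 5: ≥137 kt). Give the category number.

ΔP = 1013 − 903 = 110 mb.
V ≈ 6.2 × 110^0.639 = 6.2 × 20.16 ≈ 125 kt.
125 kt falls in the Category 4 band.

4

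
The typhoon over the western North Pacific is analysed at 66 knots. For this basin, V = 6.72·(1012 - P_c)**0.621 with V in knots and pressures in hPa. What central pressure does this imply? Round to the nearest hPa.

972 hPa

ΔP = (V / 6.72)^(1/0.621) = (66/6.72)^1.610.
66/6.72 = 9.821; 9.821^1.610 ≈ 39.60 hPa.
P_c = 1012 − 39.60 = 972.40 ≈ 972 hPa.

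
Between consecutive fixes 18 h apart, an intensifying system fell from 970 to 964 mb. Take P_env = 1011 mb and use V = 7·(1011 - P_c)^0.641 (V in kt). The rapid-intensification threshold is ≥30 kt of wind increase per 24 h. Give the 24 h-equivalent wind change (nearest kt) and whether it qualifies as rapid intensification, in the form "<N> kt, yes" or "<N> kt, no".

V₁: ΔP = 41, V ≈ 7 × 41^0.641 ≈ 75.66 kt.
V₂: ΔP = 47, V ≈ 7 × 47^0.641 ≈ 82.59 kt.
ΔV over 18 h = 6.93 kt → 24 h equivalent = 6.93 × 24/18 ≈ 9.24 kt.
9 kt < 30 kt ⇒ not rapid intensification.

9 kt, no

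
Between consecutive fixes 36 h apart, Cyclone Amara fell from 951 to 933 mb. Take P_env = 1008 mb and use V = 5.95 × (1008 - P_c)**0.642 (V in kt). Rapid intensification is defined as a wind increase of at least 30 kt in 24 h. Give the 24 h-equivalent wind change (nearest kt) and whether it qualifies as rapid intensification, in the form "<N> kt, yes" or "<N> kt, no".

V₁: ΔP = 57, V ≈ 5.95 × 57^0.642 ≈ 79.76 kt.
V₂: ΔP = 75, V ≈ 5.95 × 75^0.642 ≈ 95.13 kt.
ΔV over 36 h = 15.37 kt → 24 h equivalent = 15.37 × 24/36 ≈ 10.25 kt.
10 kt < 30 kt ⇒ not rapid intensification.

10 kt, no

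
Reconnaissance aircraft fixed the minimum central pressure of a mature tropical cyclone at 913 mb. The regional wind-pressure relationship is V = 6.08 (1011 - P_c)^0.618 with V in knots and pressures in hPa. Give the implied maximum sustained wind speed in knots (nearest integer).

103 kt

ΔP = 1011 − 913 = 98 mb.
98^0.618 ≈ 17.005.
V ≈ 6.08 × 17.005 ≈ 103.4 kt.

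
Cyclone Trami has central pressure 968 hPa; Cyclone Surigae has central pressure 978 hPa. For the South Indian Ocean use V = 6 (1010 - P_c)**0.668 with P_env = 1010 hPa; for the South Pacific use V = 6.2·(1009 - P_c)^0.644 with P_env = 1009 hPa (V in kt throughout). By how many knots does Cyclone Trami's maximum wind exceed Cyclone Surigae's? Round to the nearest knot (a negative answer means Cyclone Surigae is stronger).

16 kt

Cyclone Trami: ΔP = 42; V ≈ 6 × 42^0.668 ≈ 72.86 kt.
Cyclone Surigae: ΔP = 31; V ≈ 6.2 × 31^0.644 ≈ 56.60 kt.
Difference ≈ 72.86 − 56.60 = 16.26 → 16 kt.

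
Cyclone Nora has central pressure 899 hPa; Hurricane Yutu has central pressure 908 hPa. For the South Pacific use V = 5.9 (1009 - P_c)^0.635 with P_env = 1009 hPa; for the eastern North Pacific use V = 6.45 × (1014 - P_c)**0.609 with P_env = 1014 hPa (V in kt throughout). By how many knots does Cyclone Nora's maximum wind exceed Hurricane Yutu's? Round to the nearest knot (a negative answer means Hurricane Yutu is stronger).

Cyclone Nora: ΔP = 110; V ≈ 5.9 × 110^0.635 ≈ 116.72 kt.
Hurricane Yutu: ΔP = 106; V ≈ 6.45 × 106^0.609 ≈ 110.40 kt.
Difference ≈ 116.72 − 110.40 = 6.32 → 6 kt.

6 kt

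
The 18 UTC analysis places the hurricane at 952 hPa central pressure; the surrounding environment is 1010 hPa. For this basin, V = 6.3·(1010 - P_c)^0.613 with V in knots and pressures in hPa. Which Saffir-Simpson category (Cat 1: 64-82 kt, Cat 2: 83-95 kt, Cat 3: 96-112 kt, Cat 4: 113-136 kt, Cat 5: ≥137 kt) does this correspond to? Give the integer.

1

ΔP = 1010 − 952 = 58 hPa.
V ≈ 6.3 × 58^0.613 = 6.3 × 12.05 ≈ 76 kt.
76 kt falls in the Category 1 band.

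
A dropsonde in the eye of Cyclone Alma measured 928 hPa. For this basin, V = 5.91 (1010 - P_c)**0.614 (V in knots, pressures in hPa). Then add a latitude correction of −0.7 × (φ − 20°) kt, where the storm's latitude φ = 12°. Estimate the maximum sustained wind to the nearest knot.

94 kt

ΔP = 1010 − 928 = 82 hPa.
82^0.614 ≈ 14.965.
V ≈ 5.91 × 14.965 ≈ 88.4 kt.
Latitude correction: −0.7 × (12 − 20) = 5.6 kt.
Corrected V ≈ 94 kt → 94 kt.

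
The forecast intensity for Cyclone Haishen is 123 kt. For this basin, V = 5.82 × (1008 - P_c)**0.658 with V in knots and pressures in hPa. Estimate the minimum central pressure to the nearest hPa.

905 hPa

ΔP = (V / 5.82)^(1/0.658) = (123/5.82)^1.520.
123/5.82 = 21.134; 21.134^1.520 ≈ 103.19 hPa.
P_c = 1008 − 103.19 = 904.81 ≈ 905 hPa.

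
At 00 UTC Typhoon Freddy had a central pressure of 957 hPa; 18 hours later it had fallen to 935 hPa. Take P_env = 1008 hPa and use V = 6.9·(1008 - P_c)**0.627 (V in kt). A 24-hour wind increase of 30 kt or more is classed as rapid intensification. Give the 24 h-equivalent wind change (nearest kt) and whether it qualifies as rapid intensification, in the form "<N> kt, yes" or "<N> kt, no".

27 kt, no

V₁: ΔP = 51, V ≈ 6.9 × 51^0.627 ≈ 81.19 kt.
V₂: ΔP = 73, V ≈ 6.9 × 73^0.627 ≈ 101.66 kt.
ΔV over 18 h = 20.47 kt → 24 h equivalent = 20.47 × 24/18 ≈ 27.29 kt.
27 kt < 30 kt ⇒ not rapid intensification.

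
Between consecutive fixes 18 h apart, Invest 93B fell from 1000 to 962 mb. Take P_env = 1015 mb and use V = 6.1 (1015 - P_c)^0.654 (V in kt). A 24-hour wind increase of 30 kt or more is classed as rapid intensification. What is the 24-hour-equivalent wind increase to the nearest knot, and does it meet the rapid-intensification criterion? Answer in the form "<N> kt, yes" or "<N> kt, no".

61 kt, yes

V₁: ΔP = 15, V ≈ 6.1 × 15^0.654 ≈ 35.85 kt.
V₂: ΔP = 53, V ≈ 6.1 × 53^0.654 ≈ 81.85 kt.
ΔV over 18 h = 46.00 kt → 24 h equivalent = 46.00 × 24/18 ≈ 61.33 kt.
61 kt ≥ 30 kt ⇒ rapid intensification.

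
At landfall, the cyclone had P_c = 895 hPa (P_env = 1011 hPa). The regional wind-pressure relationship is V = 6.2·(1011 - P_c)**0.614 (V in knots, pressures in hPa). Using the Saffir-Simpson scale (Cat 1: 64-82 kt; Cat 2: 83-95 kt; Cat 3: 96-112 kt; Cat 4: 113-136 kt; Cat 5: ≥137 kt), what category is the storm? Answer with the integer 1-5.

ΔP = 1011 − 895 = 116 hPa.
V ≈ 6.2 × 116^0.614 = 6.2 × 18.52 ≈ 115 kt.
115 kt falls in the Category 4 band.

4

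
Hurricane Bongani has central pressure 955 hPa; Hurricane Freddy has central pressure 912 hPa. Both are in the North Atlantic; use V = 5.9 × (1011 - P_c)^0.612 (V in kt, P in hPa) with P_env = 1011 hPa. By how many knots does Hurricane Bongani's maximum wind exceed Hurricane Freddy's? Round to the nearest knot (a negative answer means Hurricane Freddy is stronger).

Hurricane Bongani: ΔP = 56; V ≈ 5.9 × 56^0.612 ≈ 69.30 kt.
Hurricane Freddy: ΔP = 99; V ≈ 5.9 × 99^0.612 ≈ 98.22 kt.
Difference ≈ 69.30 − 98.22 = -28.92 → -29 kt.

-29 kt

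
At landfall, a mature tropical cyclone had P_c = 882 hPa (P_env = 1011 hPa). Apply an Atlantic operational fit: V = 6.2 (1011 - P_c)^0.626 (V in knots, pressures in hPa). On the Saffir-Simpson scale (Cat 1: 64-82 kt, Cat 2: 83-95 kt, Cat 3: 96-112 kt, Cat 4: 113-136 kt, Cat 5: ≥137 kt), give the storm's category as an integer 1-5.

ΔP = 1011 − 882 = 129 hPa.
V ≈ 6.2 × 129^0.626 = 6.2 × 20.95 ≈ 130 kt.
130 kt falls in the Category 4 band.

4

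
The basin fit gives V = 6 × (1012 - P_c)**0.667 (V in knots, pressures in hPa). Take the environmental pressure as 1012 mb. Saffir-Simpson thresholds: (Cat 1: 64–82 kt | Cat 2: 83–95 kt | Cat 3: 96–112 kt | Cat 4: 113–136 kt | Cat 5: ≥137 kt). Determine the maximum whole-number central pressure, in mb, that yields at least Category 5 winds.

903 mb

Category 5 begins at V = 137 kt.
Required ΔP = (137/6)^(1/0.667) = 22.833^1.499 ≈ 108.85 mb.
P_c ≤ 1012 − 108.85 = 903.15, so the highest integer P_c is 903 mb.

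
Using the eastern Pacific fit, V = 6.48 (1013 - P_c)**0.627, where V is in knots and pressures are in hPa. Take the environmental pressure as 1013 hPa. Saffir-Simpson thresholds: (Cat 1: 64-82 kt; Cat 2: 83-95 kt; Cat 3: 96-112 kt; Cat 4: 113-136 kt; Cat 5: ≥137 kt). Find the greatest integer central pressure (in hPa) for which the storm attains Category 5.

883 hPa

Category 5 begins at V = 137 kt.
Required ΔP = (137/6.48)^(1/0.627) = 21.142^1.595 ≈ 129.86 hPa.
P_c ≤ 1013 − 129.86 = 883.14, so the highest integer P_c is 883 hPa.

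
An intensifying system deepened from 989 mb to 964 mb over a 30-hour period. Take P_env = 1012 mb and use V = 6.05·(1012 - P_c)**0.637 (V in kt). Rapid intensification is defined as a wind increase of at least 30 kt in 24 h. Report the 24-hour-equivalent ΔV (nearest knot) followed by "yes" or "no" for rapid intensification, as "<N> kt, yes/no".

21 kt, no

V₁: ΔP = 23, V ≈ 6.05 × 23^0.637 ≈ 44.58 kt.
V₂: ΔP = 48, V ≈ 6.05 × 48^0.637 ≈ 71.24 kt.
ΔV over 30 h = 26.66 kt → 24 h equivalent = 26.66 × 24/30 ≈ 21.33 kt.
21 kt < 30 kt ⇒ not rapid intensification.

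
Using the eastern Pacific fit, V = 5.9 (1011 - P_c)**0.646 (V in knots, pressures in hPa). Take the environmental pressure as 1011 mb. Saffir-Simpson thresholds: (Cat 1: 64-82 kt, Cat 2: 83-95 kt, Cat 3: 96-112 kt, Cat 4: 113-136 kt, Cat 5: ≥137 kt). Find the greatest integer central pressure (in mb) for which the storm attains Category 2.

Category 2 begins at V = 83 kt.
Required ΔP = (83/5.9)^(1/0.646) = 14.068^1.548 ≈ 59.90 mb.
P_c ≤ 1011 − 59.90 = 951.10, so the highest integer P_c is 951 mb.

951 mb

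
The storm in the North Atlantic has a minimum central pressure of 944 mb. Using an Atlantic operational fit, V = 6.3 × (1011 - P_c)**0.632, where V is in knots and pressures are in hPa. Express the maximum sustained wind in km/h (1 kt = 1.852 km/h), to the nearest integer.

ΔP = 1011 − 944 = 67 mb.
V ≈ 6.3 × 67^0.632 = 6.3 × 14.259 ≈ 89.830 kt.
89.830 × 1.852 ≈ 166.36 km/h → 166 km/h.

166 km/h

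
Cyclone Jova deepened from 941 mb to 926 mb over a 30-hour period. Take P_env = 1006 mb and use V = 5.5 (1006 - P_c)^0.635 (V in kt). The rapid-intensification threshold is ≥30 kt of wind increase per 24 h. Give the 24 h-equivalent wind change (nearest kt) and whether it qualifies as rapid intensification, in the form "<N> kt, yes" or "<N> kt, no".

9 kt, no

V₁: ΔP = 65, V ≈ 5.5 × 65^0.635 ≈ 77.90 kt.
V₂: ΔP = 80, V ≈ 5.5 × 80^0.635 ≈ 88.88 kt.
ΔV over 30 h = 10.98 kt → 24 h equivalent = 10.98 × 24/30 ≈ 8.78 kt.
9 kt < 30 kt ⇒ not rapid intensification.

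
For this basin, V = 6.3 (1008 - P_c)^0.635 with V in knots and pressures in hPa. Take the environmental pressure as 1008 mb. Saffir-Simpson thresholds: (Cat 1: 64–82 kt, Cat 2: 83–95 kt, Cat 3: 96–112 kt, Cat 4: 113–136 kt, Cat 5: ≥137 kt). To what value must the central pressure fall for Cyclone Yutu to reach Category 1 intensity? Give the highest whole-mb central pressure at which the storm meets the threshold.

969 mb

Category 1 begins at V = 64 kt.
Required ΔP = (64/6.3)^(1/0.635) = 10.159^1.575 ≈ 38.51 mb.
P_c ≤ 1008 − 38.51 = 969.49, so the highest integer P_c is 969 mb.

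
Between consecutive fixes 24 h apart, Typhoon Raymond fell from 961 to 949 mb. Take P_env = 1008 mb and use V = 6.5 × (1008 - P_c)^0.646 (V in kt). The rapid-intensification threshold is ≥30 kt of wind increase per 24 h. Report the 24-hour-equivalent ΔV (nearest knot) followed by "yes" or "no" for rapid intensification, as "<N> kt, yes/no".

V₁: ΔP = 47, V ≈ 6.5 × 47^0.646 ≈ 78.18 kt.
V₂: ΔP = 59, V ≈ 6.5 × 59^0.646 ≈ 90.55 kt.
ΔV over 24 h = 12.37 kt → 24 h equivalent = 12.37 × 24/24 ≈ 12.37 kt.
12 kt < 30 kt ⇒ not rapid intensification.

12 kt, no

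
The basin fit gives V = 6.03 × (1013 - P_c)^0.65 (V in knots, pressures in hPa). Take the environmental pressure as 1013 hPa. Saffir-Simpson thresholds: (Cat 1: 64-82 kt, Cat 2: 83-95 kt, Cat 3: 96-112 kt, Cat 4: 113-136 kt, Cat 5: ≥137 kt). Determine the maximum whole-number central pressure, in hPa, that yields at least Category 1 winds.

Category 1 begins at V = 64 kt.
Required ΔP = (64/6.03)^(1/0.65) = 10.614^1.538 ≈ 37.87 hPa.
P_c ≤ 1013 − 37.87 = 975.13, so the highest integer P_c is 975 hPa.

975 hPa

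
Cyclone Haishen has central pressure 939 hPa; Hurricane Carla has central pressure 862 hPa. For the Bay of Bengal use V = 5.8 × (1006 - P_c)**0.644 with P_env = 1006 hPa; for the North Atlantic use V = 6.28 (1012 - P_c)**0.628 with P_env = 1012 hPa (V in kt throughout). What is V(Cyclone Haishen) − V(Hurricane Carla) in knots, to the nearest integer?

-59 kt

Cyclone Haishen: ΔP = 67; V ≈ 5.8 × 67^0.644 ≈ 86.98 kt.
Hurricane Carla: ΔP = 150; V ≈ 6.28 × 150^0.628 ≈ 146.06 kt.
Difference ≈ 86.98 − 146.06 = -59.08 → -59 kt.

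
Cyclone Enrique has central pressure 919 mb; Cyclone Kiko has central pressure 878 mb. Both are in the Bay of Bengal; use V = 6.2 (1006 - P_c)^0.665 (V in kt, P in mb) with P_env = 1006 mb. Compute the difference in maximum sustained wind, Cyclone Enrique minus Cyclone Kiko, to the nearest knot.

Cyclone Enrique: ΔP = 87; V ≈ 6.2 × 87^0.665 ≈ 120.83 kt.
Cyclone Kiko: ΔP = 128; V ≈ 6.2 × 128^0.665 ≈ 156.20 kt.
Difference ≈ 120.83 − 156.20 = -35.37 → -35 kt.

-35 kt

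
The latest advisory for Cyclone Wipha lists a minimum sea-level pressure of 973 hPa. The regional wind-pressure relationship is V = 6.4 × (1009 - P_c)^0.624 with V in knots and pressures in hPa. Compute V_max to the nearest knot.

ΔP = 1009 − 973 = 36 hPa.
36^0.624 ≈ 9.357.
V ≈ 6.4 × 9.357 ≈ 59.9 kt.

60 kt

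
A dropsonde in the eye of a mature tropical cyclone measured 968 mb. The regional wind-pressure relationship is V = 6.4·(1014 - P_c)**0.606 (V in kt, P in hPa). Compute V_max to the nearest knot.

65 kt

ΔP = 1014 − 968 = 46 mb.
46^0.606 ≈ 10.177.
V ≈ 6.4 × 10.177 ≈ 65.1 kt.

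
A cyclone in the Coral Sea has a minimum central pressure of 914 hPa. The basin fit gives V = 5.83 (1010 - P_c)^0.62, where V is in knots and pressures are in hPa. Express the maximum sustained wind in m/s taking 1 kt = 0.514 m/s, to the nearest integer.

ΔP = 1010 − 914 = 96 hPa.
V ≈ 5.83 × 96^0.62 = 5.83 × 16.944 ≈ 98.782 kt.
98.782 × 0.514 ≈ 50.77 m/s → 51 m/s.

51 m/s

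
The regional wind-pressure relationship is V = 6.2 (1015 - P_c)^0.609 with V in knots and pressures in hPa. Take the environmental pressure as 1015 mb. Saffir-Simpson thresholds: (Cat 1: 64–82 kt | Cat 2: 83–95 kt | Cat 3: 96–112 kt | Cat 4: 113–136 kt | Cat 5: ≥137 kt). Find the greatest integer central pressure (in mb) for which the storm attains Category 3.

925 mb

Category 3 begins at V = 96 kt.
Required ΔP = (96/6.2)^(1/0.609) = 15.484^1.642 ≈ 89.91 mb.
P_c ≤ 1015 − 89.91 = 925.09, so the highest integer P_c is 925 mb.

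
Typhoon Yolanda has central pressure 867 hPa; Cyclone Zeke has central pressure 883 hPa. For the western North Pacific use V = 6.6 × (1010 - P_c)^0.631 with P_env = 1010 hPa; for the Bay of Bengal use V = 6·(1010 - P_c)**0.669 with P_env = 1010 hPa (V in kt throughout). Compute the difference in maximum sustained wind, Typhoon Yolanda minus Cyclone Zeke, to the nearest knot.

Typhoon Yolanda: ΔP = 143; V ≈ 6.6 × 143^0.631 ≈ 151.20 kt.
Cyclone Zeke: ΔP = 127; V ≈ 6 × 127^0.669 ≈ 153.32 kt.
Difference ≈ 151.20 − 153.32 = -2.12 → -2 kt.

-2 kt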